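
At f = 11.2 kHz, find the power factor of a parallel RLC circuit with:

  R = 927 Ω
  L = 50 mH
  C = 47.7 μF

Step 1 — Angular frequency: ω = 2π·f = 2π·1.12e+04 = 7.037e+04 rad/s.
Step 2 — Component impedances:
  R: Z = R = 927 Ω
  L: Z = jωL = j·7.037e+04·0.05 = 0 + j3519 Ω
  C: Z = 1/(jωC) = -j/(ω·C) = 0 - j0.2979 Ω
Step 3 — Parallel combination: 1/Z_total = 1/R + 1/L + 1/C; Z_total = 9.575e-05 - j0.2979 Ω = 0.2979∠-90.0° Ω.
Step 4 — Power factor: PF = cos(φ) = Re(Z)/|Z| = 9.575e-05/0.2979 = 0.0003214.
Step 5 — Type: Im(Z) = -0.2979 ⇒ leading (phase φ = -90.0°).

PF = 0.0003214 (leading, φ = -90.0°)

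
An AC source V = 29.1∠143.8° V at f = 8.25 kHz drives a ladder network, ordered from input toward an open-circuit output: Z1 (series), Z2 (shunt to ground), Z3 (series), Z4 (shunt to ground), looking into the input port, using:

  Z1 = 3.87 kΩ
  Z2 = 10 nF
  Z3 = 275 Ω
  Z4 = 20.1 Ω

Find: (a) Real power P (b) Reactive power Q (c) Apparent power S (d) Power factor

Step 1 — Angular frequency: ω = 2π·f = 2π·8250 = 5.184e+04 rad/s.
Step 2 — Component impedances:
  Z1: Z = R = 3870 Ω
  Z2: Z = 1/(jωC) = -j/(ω·C) = 0 - j1929 Ω
  Z3: Z = R = 275 Ω
  Z4: Z = R = 20.1 Ω
Step 3 — Ladder network (open output): work backward from the far end, alternating series and parallel combinations. Z_in = 4158 - j44.11 Ω = 4159∠-0.6° Ω.
Step 4 — Source phasor: V = 29.1∠143.8° V = -23.48 + j17.19 V.
Step 5 — Current: I = V / Z = -0.00569 + j0.004073 A = 0.006998∠144.4° A.
Step 6 — Complex power: S = V·I* = 0.2036 - j0.00216 VA.
Step 7 — Real power: P = Re(S) = 0.2036 W.
Step 8 — Reactive power: Q = Im(S) = -0.00216 VAR.
Step 9 — Apparent power: |S| = 0.2036 VA.
Step 10 — Power factor: PF = P/|S| = 0.9999 (leading).

(a) P = 0.2036 W  (b) Q = -0.00216 VAR  (c) S = 0.2036 VA  (d) PF = 0.9999 (leading)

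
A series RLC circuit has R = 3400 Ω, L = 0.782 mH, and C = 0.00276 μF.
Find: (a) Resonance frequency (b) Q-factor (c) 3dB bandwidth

Step 1 — Resonance condition Im(Z)=0 gives ω₀ = 1/√(LC).
Step 2 — ω₀ = 1/√(0.000782·2.76e-09) = 6.807e+05 rad/s.
Step 3 — f₀ = ω₀/(2π) = 1.083e+05 Hz.
Step 4 — Series Q: Q = ω₀L/R = 6.807e+05·0.000782/3400 = 0.1566.
Step 5 — 3dB bandwidth: Δω = ω₀/Q = 4.348e+06 rad/s; BW = Δω/(2π) = 6.92e+05 Hz.

(a) f₀ = 1.083e+05 Hz  (b) Q = 0.1566  (c) BW = 6.92e+05 Hz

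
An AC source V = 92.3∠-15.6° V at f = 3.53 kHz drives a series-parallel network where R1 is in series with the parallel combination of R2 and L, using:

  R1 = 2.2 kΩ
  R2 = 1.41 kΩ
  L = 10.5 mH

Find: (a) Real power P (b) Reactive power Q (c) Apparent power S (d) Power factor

Step 1 — Angular frequency: ω = 2π·f = 2π·3530 = 2.218e+04 rad/s.
Step 2 — Component impedances:
  R1: Z = R = 2200 Ω
  R2: Z = R = 1410 Ω
  L: Z = jωL = j·2.218e+04·0.0105 = 0 + j232.9 Ω
Step 3 — Parallel branch: R2 || L = 1/(1/R2 + 1/L) = 37.44 + j226.7 Ω.
Step 4 — Series with R1: Z_total = R1 + (R2 || L) = 2237 + j226.7 Ω = 2249∠5.8° Ω.
Step 5 — Source phasor: V = 92.3∠-15.6° V = 88.9 - j24.82 V.
Step 6 — Current: I = V / Z = 0.03822 - j0.01497 A = 0.04104∠-21.4° A.
Step 7 — Complex power: S = V·I* = 3.769 + j0.3819 VA.
Step 8 — Real power: P = Re(S) = 3.769 W.
Step 9 — Reactive power: Q = Im(S) = 0.3819 VAR.
Step 10 — Apparent power: |S| = 3.788 VA.
Step 11 — Power factor: PF = P/|S| = 0.9949 (lagging).

(a) P = 3.769 W  (b) Q = 0.3819 VAR  (c) S = 3.788 VA  (d) PF = 0.9949 (lagging)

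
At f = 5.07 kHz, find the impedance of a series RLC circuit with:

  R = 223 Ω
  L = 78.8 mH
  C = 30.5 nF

Step 1 — Angular frequency: ω = 2π·f = 2π·5070 = 3.186e+04 rad/s.
Step 2 — Component impedances:
  R: Z = R = 223 Ω
  L: Z = jωL = j·3.186e+04·0.0788 = 0 + j2510 Ω
  C: Z = 1/(jωC) = -j/(ω·C) = 0 - j1029 Ω
Step 3 — Series combination: Z_total = R + L + C = 223 + j1481 Ω = 1498∠81.4° Ω.

Z = 223 + j1481 Ω = 1498∠81.4° Ω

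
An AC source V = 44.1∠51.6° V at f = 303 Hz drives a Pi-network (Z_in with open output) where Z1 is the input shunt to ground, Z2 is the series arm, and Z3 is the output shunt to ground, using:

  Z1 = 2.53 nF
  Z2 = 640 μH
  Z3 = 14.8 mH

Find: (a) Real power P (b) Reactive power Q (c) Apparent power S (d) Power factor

Step 1 — Angular frequency: ω = 2π·f = 2π·303 = 1904 rad/s.
Step 2 — Component impedances:
  Z1: Z = 1/(jωC) = -j/(ω·C) = 0 - j2.076e+05 Ω
  Z2: Z = jωL = j·1904·0.00064 = 0 + j1.218 Ω
  Z3: Z = jωL = j·1904·0.0148 = 0 + j28.18 Ω
Step 3 — With open output, the series arm Z2 and the output shunt Z3 appear in series to ground: Z2 + Z3 = 0 + j29.39 Ω.
Step 4 — Parallel with input shunt Z1: Z_in = Z1 || (Z2 + Z3) = 0 + j29.4 Ω = 29.4∠90.0° Ω.
Step 5 — Source phasor: V = 44.1∠51.6° V = 27.39 + j34.56 V.
Step 6 — Current: I = V / Z = 1.176 - j0.9318 A = 1.5∠-38.4° A.
Step 7 — Complex power: S = V·I* = 0 + j66.15 VA.
Step 8 — Real power: P = Re(S) = 0 W.
Step 9 — Reactive power: Q = Im(S) = 66.15 VAR.
Step 10 — Apparent power: |S| = 66.15 VA.
Step 11 — Power factor: PF = P/|S| = 0 (lagging).

(a) P = 0 W  (b) Q = 66.15 VAR  (c) S = 66.15 VA  (d) PF = 0 (lagging)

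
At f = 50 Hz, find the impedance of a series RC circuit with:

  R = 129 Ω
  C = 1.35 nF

Step 1 — Angular frequency: ω = 2π·f = 2π·50 = 314.2 rad/s.
Step 2 — Component impedances:
  R: Z = R = 129 Ω
  C: Z = 1/(jωC) = -j/(ω·C) = 0 - j2.358e+06 Ω
Step 3 — Series combination: Z_total = R + C = 129 - j2.358e+06 Ω = 2.358e+06∠-90.0° Ω.

Z = 129 - j2.358e+06 Ω = 2.358e+06∠-90.0° Ω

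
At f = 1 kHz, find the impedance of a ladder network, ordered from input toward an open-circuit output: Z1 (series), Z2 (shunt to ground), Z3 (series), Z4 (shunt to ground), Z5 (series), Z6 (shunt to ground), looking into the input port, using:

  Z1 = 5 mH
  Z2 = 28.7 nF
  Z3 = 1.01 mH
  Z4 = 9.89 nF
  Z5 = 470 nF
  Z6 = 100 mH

Step 1 — Angular frequency: ω = 2π·f = 2π·1000 = 6283 rad/s.
Step 2 — Component impedances:
  Z1: Z = jωL = j·6283·0.005 = 0 + j31.42 Ω
  Z2: Z = 1/(jωC) = -j/(ω·C) = 0 - j5545 Ω
  Z3: Z = jωL = j·6283·0.00101 = 0 + j6.346 Ω
  Z4: Z = 1/(jωC) = -j/(ω·C) = 0 - j1.609e+04 Ω
  Z5: Z = 1/(jωC) = -j/(ω·C) = 0 - j338.6 Ω
  Z6: Z = jωL = j·6283·0.1 = 0 + j628.3 Ω
Step 3 — Ladder network (open output): work backward from the far end, alternating series and parallel combinations. Z_in = 0 + j350.1 Ω = 350.1∠90.0° Ω.

Z = 0 + j350.1 Ω = 350.1∠90.0° Ω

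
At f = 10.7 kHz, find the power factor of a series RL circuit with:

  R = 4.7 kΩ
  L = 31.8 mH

Step 1 — Angular frequency: ω = 2π·f = 2π·1.07e+04 = 6.723e+04 rad/s.
Step 2 — Component impedances:
  R: Z = R = 4700 Ω
  L: Z = jωL = j·6.723e+04·0.0318 = 0 + j2138 Ω
Step 3 — Series combination: Z_total = R + L = 4700 + j2138 Ω = 5163∠24.5° Ω.
Step 4 — Power factor: PF = cos(φ) = Re(Z)/|Z| = 4700/5163 = 0.9103.
Step 5 — Type: Im(Z) = 2138 ⇒ lagging (phase φ = 24.5°).

PF = 0.9103 (lagging, φ = 24.5°)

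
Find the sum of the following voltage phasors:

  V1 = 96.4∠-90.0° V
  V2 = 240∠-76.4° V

Step 1 — Convert each phasor to rectangular form:
  V1 = 96.4·(cos(-90.0°) + j·sin(-90.0°)) = 0 - j96.4 V
  V2 = 240·(cos(-76.4°) + j·sin(-76.4°)) = 56.43 - j233.3 V
Step 2 — Sum components: V_total = 56.43 - j329.7 V.
Step 3 — Convert to polar: |V_total| = 334.5 V, ∠V_total = -80.3°.

V_total = 334.5∠-80.3° V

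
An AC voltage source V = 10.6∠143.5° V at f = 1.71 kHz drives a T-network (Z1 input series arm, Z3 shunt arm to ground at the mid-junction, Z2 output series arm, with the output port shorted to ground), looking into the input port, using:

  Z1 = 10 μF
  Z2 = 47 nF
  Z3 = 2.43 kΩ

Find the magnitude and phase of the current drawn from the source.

Step 1 — Angular frequency: ω = 2π·f = 2π·1710 = 1.074e+04 rad/s.
Step 2 — Component impedances:
  Z1: Z = 1/(jωC) = -j/(ω·C) = 0 - j9.307 Ω
  Z2: Z = 1/(jωC) = -j/(ω·C) = 0 - j1980 Ω
  Z3: Z = R = 2430 Ω
Step 3 — With the output port shorted to ground, the output series arm Z2 runs from the junction to ground; the shunt arm Z3 also runs from the junction to ground. They appear in parallel: Z3 || Z2 = 969.8 - j1190 Ω.
Step 4 — Series with input arm Z1: Z_in = Z1 + (Z3 || Z2) = 969.8 - j1199 Ω = 1542∠-51.0° Ω.
Step 5 — Source phasor: V = 10.6∠143.5° V = -8.521 + j6.305 V.
Step 6 — Ohm's law: I = V / Z_total = (-8.521 + j6.305) / (969.8 - j1199) = -0.006653 - j0.001726 A.
Step 7 — Convert to polar: |I| = 0.006873 A, ∠I = -165.5°.

I = 0.006873∠-165.5° A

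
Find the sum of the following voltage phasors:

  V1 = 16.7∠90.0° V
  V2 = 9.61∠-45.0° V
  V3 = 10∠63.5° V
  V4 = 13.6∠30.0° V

Step 1 — Convert each phasor to rectangular form:
  V1 = 16.7·(cos(90.0°) + j·sin(90.0°)) = 0 + j16.7 V
  V2 = 9.61·(cos(-45.0°) + j·sin(-45.0°)) = 6.795 - j6.795 V
  V3 = 10·(cos(63.5°) + j·sin(63.5°)) = 4.462 + j8.949 V
  V4 = 13.6·(cos(30.0°) + j·sin(30.0°)) = 11.78 + j6.8 V
Step 2 — Sum components: V_total = 23.04 + j25.65 V.
Step 3 — Convert to polar: |V_total| = 34.48 V, ∠V_total = 48.1°.

V_total = 34.48∠48.1° V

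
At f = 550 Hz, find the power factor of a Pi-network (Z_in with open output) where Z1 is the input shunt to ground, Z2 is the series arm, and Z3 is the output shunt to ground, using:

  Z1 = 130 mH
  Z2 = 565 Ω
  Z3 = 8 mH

Step 1 — Angular frequency: ω = 2π·f = 2π·550 = 3456 rad/s.
Step 2 — Component impedances:
  Z1: Z = jωL = j·3456·0.13 = 0 + j449.2 Ω
  Z2: Z = R = 565 Ω
  Z3: Z = jωL = j·3456·0.008 = 0 + j27.65 Ω
Step 3 — With open output, the series arm Z2 and the output shunt Z3 appear in series to ground: Z2 + Z3 = 565 + j27.65 Ω.
Step 4 — Parallel with input shunt Z1: Z_in = Z1 || (Z2 + Z3) = 208.6 + j273.2 Ω = 343.7∠52.6° Ω.
Step 5 — Power factor: PF = cos(φ) = Re(Z)/|Z| = 208.6/343.7 = 0.6069.
Step 6 — Type: Im(Z) = 273.2 ⇒ lagging (phase φ = 52.6°).

PF = 0.6069 (lagging, φ = 52.6°)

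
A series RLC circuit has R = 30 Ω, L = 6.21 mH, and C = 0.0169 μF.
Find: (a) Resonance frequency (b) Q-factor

Step 1 — Resonance condition Im(Z)=0 gives ω₀ = 1/√(LC).
Step 2 — ω₀ = 1/√(0.00621·1.69e-08) = 9.761e+04 rad/s.
Step 3 — f₀ = ω₀/(2π) = 1.554e+04 Hz.
Step 4 — Series Q: Q = ω₀L/R = 9.761e+04·0.00621/30 = 20.21.

(a) f₀ = 1.554e+04 Hz  (b) Q = 20.21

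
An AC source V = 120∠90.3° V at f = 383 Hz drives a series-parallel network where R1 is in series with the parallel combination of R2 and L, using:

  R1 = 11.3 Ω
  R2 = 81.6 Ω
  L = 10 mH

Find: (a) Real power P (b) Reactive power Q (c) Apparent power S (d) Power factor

Step 1 — Angular frequency: ω = 2π·f = 2π·383 = 2406 rad/s.
Step 2 — Component impedances:
  R1: Z = R = 11.3 Ω
  R2: Z = R = 81.6 Ω
  L: Z = jωL = j·2406·0.01 = 0 + j24.06 Ω
Step 3 — Parallel branch: R2 || L = 1/(1/R2 + 1/L) = 6.529 + j22.14 Ω.
Step 4 — Series with R1: Z_total = R1 + (R2 || L) = 17.83 + j22.14 Ω = 28.43∠51.2° Ω.
Step 5 — Source phasor: V = 120∠90.3° V = -0.6283 + j120 V.
Step 6 — Current: I = V / Z = 3.274 + j2.665 A = 4.222∠39.1° A.
Step 7 — Complex power: S = V·I* = 317.7 + j394.6 VA.
Step 8 — Real power: P = Re(S) = 317.7 W.
Step 9 — Reactive power: Q = Im(S) = 394.6 VAR.
Step 10 — Apparent power: |S| = 506.6 VA.
Step 11 — Power factor: PF = P/|S| = 0.6272 (lagging).

(a) P = 317.7 W  (b) Q = 394.6 VAR  (c) S = 506.6 VA  (d) PF = 0.6272 (lagging)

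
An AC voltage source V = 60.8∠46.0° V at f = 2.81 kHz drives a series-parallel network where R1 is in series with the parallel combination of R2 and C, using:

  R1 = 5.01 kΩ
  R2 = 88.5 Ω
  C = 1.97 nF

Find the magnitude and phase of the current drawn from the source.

Step 1 — Angular frequency: ω = 2π·f = 2π·2810 = 1.766e+04 rad/s.
Step 2 — Component impedances:
  R1: Z = R = 5010 Ω
  R2: Z = R = 88.5 Ω
  C: Z = 1/(jωC) = -j/(ω·C) = 0 - j2.875e+04 Ω
Step 3 — Parallel branch: R2 || C = 1/(1/R2 + 1/C) = 88.5 - j0.2724 Ω.
Step 4 — Series with R1: Z_total = R1 + (R2 || C) = 5098 - j0.2724 Ω = 5098∠-0.0° Ω.
Step 5 — Source phasor: V = 60.8∠46.0° V = 42.24 + j43.74 V.
Step 6 — Ohm's law: I = V / Z_total = (42.24 + j43.74) / (5098 - j0.2724) = 0.008283 + j0.008579 A.
Step 7 — Convert to polar: |I| = 0.01193 A, ∠I = 46.0°.

I = 0.01193∠46.0° A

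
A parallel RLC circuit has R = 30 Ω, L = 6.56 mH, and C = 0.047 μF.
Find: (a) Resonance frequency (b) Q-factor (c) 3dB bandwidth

Step 1 — Resonance: ω₀ = 1/√(LC) = 1/√(0.00656·4.7e-08) = 5.695e+04 rad/s.
Step 2 — f₀ = ω₀/(2π) = 9064 Hz.
Step 3 — Parallel Q: Q = R/(ω₀L) = 30/(5.695e+04·0.00656) = 0.0803.
Step 4 — Bandwidth: Δω = ω₀/Q = 7.092e+05 rad/s; BW = Δω/(2π) = 1.129e+05 Hz.

(a) f₀ = 9064 Hz  (b) Q = 0.0803  (c) BW = 1.129e+05 Hz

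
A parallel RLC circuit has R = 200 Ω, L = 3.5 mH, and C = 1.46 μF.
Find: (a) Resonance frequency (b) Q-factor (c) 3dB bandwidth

Step 1 — Resonance: ω₀ = 1/√(LC) = 1/√(0.0035·1.46e-06) = 1.399e+04 rad/s.
Step 2 — f₀ = ω₀/(2π) = 2226 Hz.
Step 3 — Parallel Q: Q = R/(ω₀L) = 200/(1.399e+04·0.0035) = 4.085.
Step 4 — Bandwidth: Δω = ω₀/Q = 3425 rad/s; BW = Δω/(2π) = 545.1 Hz.

(a) f₀ = 2226 Hz  (b) Q = 4.085  (c) BW = 545.1 Hz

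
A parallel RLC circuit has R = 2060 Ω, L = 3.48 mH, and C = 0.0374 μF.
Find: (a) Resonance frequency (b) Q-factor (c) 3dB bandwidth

Step 1 — Resonance: ω₀ = 1/√(LC) = 1/√(0.00348·3.74e-08) = 8.765e+04 rad/s.
Step 2 — f₀ = ω₀/(2π) = 1.395e+04 Hz.
Step 3 — Parallel Q: Q = R/(ω₀L) = 2060/(8.765e+04·0.00348) = 6.753.
Step 4 — Bandwidth: Δω = ω₀/Q = 1.298e+04 rad/s; BW = Δω/(2π) = 2066 Hz.

(a) f₀ = 1.395e+04 Hz  (b) Q = 6.753  (c) BW = 2066 Hz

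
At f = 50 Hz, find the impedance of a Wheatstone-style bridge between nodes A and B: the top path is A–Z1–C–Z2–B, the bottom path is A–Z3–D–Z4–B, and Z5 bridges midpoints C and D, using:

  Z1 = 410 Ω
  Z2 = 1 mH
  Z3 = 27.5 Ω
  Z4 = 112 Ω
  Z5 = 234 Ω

Step 1 — Angular frequency: ω = 2π·f = 2π·50 = 314.2 rad/s.
Step 2 — Component impedances:
  Z1: Z = R = 410 Ω
  Z2: Z = jωL = j·314.2·0.001 = 0 + j0.3142 Ω
  Z3: Z = R = 27.5 Ω
  Z4: Z = R = 112 Ω
  Z5: Z = R = 234 Ω
Step 3 — Bridge requires nodal analysis (the Z5 bridge couples midpoints C and D, so the two paths cannot be reduced to a simple series/parallel combination). Setting node B to ground and injecting 1 A at node A, the 3-node admittance system at A, C, D solves to V_A = Z_AB = 82.48 + j0.0664 Ω = 82.48∠0.0° Ω.

Z = 82.48 + j0.0664 Ω = 82.48∠0.0° Ω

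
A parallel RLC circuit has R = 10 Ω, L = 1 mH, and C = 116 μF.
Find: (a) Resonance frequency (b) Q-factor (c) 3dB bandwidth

Step 1 — Resonance: ω₀ = 1/√(LC) = 1/√(0.001·0.000116) = 2936 rad/s.
Step 2 — f₀ = ω₀/(2π) = 467.3 Hz.
Step 3 — Parallel Q: Q = R/(ω₀L) = 10/(2936·0.001) = 3.406.
Step 4 — Bandwidth: Δω = ω₀/Q = 862.1 rad/s; BW = Δω/(2π) = 137.2 Hz.

(a) f₀ = 467.3 Hz  (b) Q = 3.406  (c) BW = 137.2 Hz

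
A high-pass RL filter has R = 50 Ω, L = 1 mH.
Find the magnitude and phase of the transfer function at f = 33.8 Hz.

Step 1 — Angular frequency: ω = 2π·33.8 = 212.4 rad/s.
Step 2 — Transfer function: H(jω) = jωL/(R + jωL).
Step 3 — Numerator jωL = j·0.2124; denominator R + jωL = 50 + j0.2124.
Step 4 — H = 1.804e-05 + j0.004247.
Step 5 — Magnitude: |H| = 0.004247 (-47.4 dB); phase: φ = 89.8°.

|H| = 0.004247 (-47.4 dB), φ = 89.8°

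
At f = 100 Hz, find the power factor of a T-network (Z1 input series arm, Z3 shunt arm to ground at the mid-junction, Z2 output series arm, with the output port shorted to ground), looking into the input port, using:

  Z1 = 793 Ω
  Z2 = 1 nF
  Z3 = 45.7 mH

Step 1 — Angular frequency: ω = 2π·f = 2π·100 = 628.3 rad/s.
Step 2 — Component impedances:
  Z1: Z = R = 793 Ω
  Z2: Z = 1/(jωC) = -j/(ω·C) = 0 - j1.592e+06 Ω
  Z3: Z = jωL = j·628.3·0.0457 = 0 + j28.71 Ω
Step 3 — With the output port shorted to ground, the output series arm Z2 runs from the junction to ground; the shunt arm Z3 also runs from the junction to ground. They appear in parallel: Z3 || Z2 = 0 + j28.71 Ω.
Step 4 — Series with input arm Z1: Z_in = Z1 + (Z3 || Z2) = 793 + j28.71 Ω = 793.5∠2.1° Ω.
Step 5 — Power factor: PF = cos(φ) = Re(Z)/|Z| = 793/793.52 = 0.9993.
Step 6 — Type: Im(Z) = 28.71 ⇒ lagging (phase φ = 2.1°).

PF = 0.9993 (lagging, φ = 2.1°)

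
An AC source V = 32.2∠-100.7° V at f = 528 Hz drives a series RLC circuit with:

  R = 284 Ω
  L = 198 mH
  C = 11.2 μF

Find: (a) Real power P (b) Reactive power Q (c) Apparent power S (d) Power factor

Step 1 — Angular frequency: ω = 2π·f = 2π·528 = 3318 rad/s.
Step 2 — Component impedances:
  R: Z = R = 284 Ω
  L: Z = jωL = j·3318·0.198 = 0 + j656.9 Ω
  C: Z = 1/(jωC) = -j/(ω·C) = 0 - j26.91 Ω
Step 3 — Series combination: Z_total = R + L + C = 284 + j630 Ω = 691∠65.7° Ω.
Step 4 — Source phasor: V = 32.2∠-100.7° V = -5.978 - j31.64 V.
Step 5 — Current: I = V / Z = -0.0453 - j0.01093 A = 0.0466∠-166.4° A.
Step 6 — Complex power: S = V·I* = 0.6167 + j1.368 VA.
Step 7 — Real power: P = Re(S) = 0.6167 W.
Step 8 — Reactive power: Q = Im(S) = 1.368 VAR.
Step 9 — Apparent power: |S| = 1.5 VA.
Step 10 — Power factor: PF = P/|S| = 0.411 (lagging).

(a) P = 0.6167 W  (b) Q = 1.368 VAR  (c) S = 1.5 VA  (d) PF = 0.411 (lagging)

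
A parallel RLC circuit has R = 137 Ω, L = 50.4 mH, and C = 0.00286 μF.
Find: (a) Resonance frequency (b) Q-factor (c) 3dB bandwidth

Step 1 — Resonance: ω₀ = 1/√(LC) = 1/√(0.0504·2.86e-09) = 8.329e+04 rad/s.
Step 2 — f₀ = ω₀/(2π) = 1.326e+04 Hz.
Step 3 — Parallel Q: Q = R/(ω₀L) = 137/(8.329e+04·0.0504) = 0.03264.
Step 4 — Bandwidth: Δω = ω₀/Q = 2.552e+06 rad/s; BW = Δω/(2π) = 4.062e+05 Hz.

(a) f₀ = 1.326e+04 Hz  (b) Q = 0.03264  (c) BW = 4.062e+05 Hz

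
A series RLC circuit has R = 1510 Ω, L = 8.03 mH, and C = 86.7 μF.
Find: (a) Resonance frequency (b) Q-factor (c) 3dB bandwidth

Step 1 — Resonance: ω₀ = 1/√(LC) = 1/√(0.00803·8.67e-05) = 1198 rad/s.
Step 2 — f₀ = ω₀/(2π) = 190.7 Hz.
Step 3 — Series Q: Q = ω₀L/R = 1198·0.00803/1510 = 0.006373.
Step 4 — Bandwidth: Δω = ω₀/Q = 1.88e+05 rad/s; BW = Δω/(2π) = 2.993e+04 Hz.

(a) f₀ = 190.7 Hz  (b) Q = 0.006373  (c) BW = 2.993e+04 Hz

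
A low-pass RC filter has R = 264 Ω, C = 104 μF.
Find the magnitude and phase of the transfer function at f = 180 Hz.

Step 1 — Angular frequency: ω = 2π·180 = 1131 rad/s.
Step 2 — Transfer function: H(jω) = 1/(1 + jωRC).
Step 3 — Denominator: 1 + jωRC = 1 + j·1131·264·0.000104 = 1 + j31.05.
Step 4 — H = 0.001036 - j0.03217.
Step 5 — Magnitude: |H| = 0.03219 (-29.8 dB); phase: φ = -88.2°.

|H| = 0.03219 (-29.8 dB), φ = -88.2°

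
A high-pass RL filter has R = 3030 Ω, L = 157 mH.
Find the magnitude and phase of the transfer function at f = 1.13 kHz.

Step 1 — Angular frequency: ω = 2π·1130 = 7100 rad/s.
Step 2 — Transfer function: H(jω) = jωL/(R + jωL).
Step 3 — Numerator jωL = j·1115; denominator R + jωL = 3030 + j1115.
Step 4 — H = 0.1192 + j0.324.
Step 5 — Magnitude: |H| = 0.3453 (-9.2 dB); phase: φ = 69.8°.

|H| = 0.3453 (-9.2 dB), φ = 69.8°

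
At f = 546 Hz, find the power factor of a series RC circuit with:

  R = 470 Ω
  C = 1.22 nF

Step 1 — Angular frequency: ω = 2π·f = 2π·546 = 3431 rad/s.
Step 2 — Component impedances:
  R: Z = R = 470 Ω
  C: Z = 1/(jωC) = -j/(ω·C) = 0 - j2.389e+05 Ω
Step 3 — Series combination: Z_total = R + C = 470 - j2.389e+05 Ω = 2.389e+05∠-89.9° Ω.
Step 4 — Power factor: PF = cos(φ) = Re(Z)/|Z| = 470/2.389e+05 = 0.001967.
Step 5 — Type: Im(Z) = -2.389e+05 ⇒ leading (phase φ = -89.9°).

PF = 0.001967 (leading, φ = -89.9°)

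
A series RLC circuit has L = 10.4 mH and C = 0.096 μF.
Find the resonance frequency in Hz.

Step 1 — Resonance condition Im(Z)=0 gives ω₀ = 1/√(LC).
Step 2 — ω₀ = 1/√(0.0104·9.6e-08) = 3.165e+04 rad/s.
Step 3 — f₀ = ω₀/(2π) = 5037 Hz.

f₀ = 5037 Hz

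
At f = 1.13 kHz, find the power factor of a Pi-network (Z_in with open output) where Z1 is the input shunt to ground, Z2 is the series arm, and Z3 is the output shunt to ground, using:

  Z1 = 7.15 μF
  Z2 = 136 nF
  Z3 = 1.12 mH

Step 1 — Angular frequency: ω = 2π·f = 2π·1130 = 7100 rad/s.
Step 2 — Component impedances:
  Z1: Z = 1/(jωC) = -j/(ω·C) = 0 - j19.7 Ω
  Z2: Z = 1/(jωC) = -j/(ω·C) = 0 - j1036 Ω
  Z3: Z = jωL = j·7100·0.00112 = 0 + j7.952 Ω
Step 3 — With open output, the series arm Z2 and the output shunt Z3 appear in series to ground: Z2 + Z3 = 0 - j1028 Ω.
Step 4 — Parallel with input shunt Z1: Z_in = Z1 || (Z2 + Z3) = 0 - j19.33 Ω = 19.33∠-90.0° Ω.
Step 5 — Power factor: PF = cos(φ) = Re(Z)/|Z| = 0/19.33 = 0.
Step 6 — Type: Im(Z) = -19.33 ⇒ leading (phase φ = -90.0°).

PF = 0 (leading, φ = -90.0°)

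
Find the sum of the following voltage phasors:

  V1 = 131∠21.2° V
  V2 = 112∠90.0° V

Step 1 — Convert each phasor to rectangular form:
  V1 = 131·(cos(21.2°) + j·sin(21.2°)) = 122.1 + j47.37 V
  V2 = 112·(cos(90.0°) + j·sin(90.0°)) = 0 + j112 V
Step 2 — Sum components: V_total = 122.1 + j159.4 V.
Step 3 — Convert to polar: |V_total| = 200.8 V, ∠V_total = 52.5°.

V_total = 200.8∠52.5° V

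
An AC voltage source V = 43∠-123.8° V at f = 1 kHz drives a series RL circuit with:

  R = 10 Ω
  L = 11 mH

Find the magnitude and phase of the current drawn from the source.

Step 1 — Angular frequency: ω = 2π·f = 2π·1000 = 6283 rad/s.
Step 2 — Component impedances:
  R: Z = R = 10 Ω
  L: Z = jωL = j·6283·0.011 = 0 + j69.12 Ω
Step 3 — Series combination: Z_total = R + L = 10 + j69.12 Ω = 69.83∠81.8° Ω.
Step 4 — Source phasor: V = 43∠-123.8° V = -23.92 - j35.73 V.
Step 5 — Ohm's law: I = V / Z_total = (-23.92 - j35.73) / (10 + j69.12) = -0.5554 + j0.2657 A.
Step 6 — Convert to polar: |I| = 0.6157 A, ∠I = 154.4°.

I = 0.6157∠154.4° A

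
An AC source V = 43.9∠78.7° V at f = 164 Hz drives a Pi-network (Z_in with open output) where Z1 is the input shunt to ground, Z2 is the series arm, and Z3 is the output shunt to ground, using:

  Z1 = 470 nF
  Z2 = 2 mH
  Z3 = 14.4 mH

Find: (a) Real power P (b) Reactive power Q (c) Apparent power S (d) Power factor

Step 1 — Angular frequency: ω = 2π·f = 2π·164 = 1030 rad/s.
Step 2 — Component impedances:
  Z1: Z = 1/(jωC) = -j/(ω·C) = 0 - j2065 Ω
  Z2: Z = jωL = j·1030·0.002 = 0 + j2.061 Ω
  Z3: Z = jωL = j·1030·0.0144 = 0 + j14.84 Ω
Step 3 — With open output, the series arm Z2 and the output shunt Z3 appear in series to ground: Z2 + Z3 = 0 + j16.9 Ω.
Step 4 — Parallel with input shunt Z1: Z_in = Z1 || (Z2 + Z3) = 0 + j17.04 Ω = 17.04∠90.0° Ω.
Step 5 — Source phasor: V = 43.9∠78.7° V = 8.602 + j43.05 V.
Step 6 — Current: I = V / Z = 2.527 - j0.5049 A = 2.576∠-11.3° A.
Step 7 — Complex power: S = V·I* = 0 + j113.1 VA.
Step 8 — Real power: P = Re(S) = 0 W.
Step 9 — Reactive power: Q = Im(S) = 113.1 VAR.
Step 10 — Apparent power: |S| = 113.1 VA.
Step 11 — Power factor: PF = P/|S| = 0 (lagging).

(a) P = 0 W  (b) Q = 113.1 VAR  (c) S = 113.1 VA  (d) PF = 0 (lagging)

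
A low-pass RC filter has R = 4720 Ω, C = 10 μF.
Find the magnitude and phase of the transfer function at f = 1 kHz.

Step 1 — Angular frequency: ω = 2π·1000 = 6283 rad/s.
Step 2 — Transfer function: H(jω) = 1/(1 + jωRC).
Step 3 — Denominator: 1 + jωRC = 1 + j·6283·4720·1e-05 = 1 + j296.6.
Step 4 — H = 1.137e-05 - j0.003372.
Step 5 — Magnitude: |H| = 0.003372 (-49.4 dB); phase: φ = -89.8°.

|H| = 0.003372 (-49.4 dB), φ = -89.8°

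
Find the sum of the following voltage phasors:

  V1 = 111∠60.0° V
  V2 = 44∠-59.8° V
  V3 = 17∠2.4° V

Step 1 — Convert each phasor to rectangular form:
  V1 = 111·(cos(60.0°) + j·sin(60.0°)) = 55.5 + j96.13 V
  V2 = 44·(cos(-59.8°) + j·sin(-59.8°)) = 22.13 - j38.03 V
  V3 = 17·(cos(2.4°) + j·sin(2.4°)) = 16.99 + j0.7119 V
Step 2 — Sum components: V_total = 94.62 + j58.81 V.
Step 3 — Convert to polar: |V_total| = 111.4 V, ∠V_total = 31.9°.

V_total = 111.4∠31.9° V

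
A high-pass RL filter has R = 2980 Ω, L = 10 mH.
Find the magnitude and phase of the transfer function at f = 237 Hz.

Step 1 — Angular frequency: ω = 2π·237 = 1489 rad/s.
Step 2 — Transfer function: H(jω) = jωL/(R + jωL).
Step 3 — Numerator jωL = j·14.89; denominator R + jωL = 2980 + j14.89.
Step 4 — H = 2.497e-05 + j0.004997.
Step 5 — Magnitude: |H| = 0.004997 (-46.0 dB); phase: φ = 89.7°.

|H| = 0.004997 (-46.0 dB), φ = 89.7°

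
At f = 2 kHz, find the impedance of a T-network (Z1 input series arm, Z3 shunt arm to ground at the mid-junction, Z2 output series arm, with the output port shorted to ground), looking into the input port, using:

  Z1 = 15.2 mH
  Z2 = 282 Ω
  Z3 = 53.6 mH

Step 1 — Angular frequency: ω = 2π·f = 2π·2000 = 1.257e+04 rad/s.
Step 2 — Component impedances:
  Z1: Z = jωL = j·1.257e+04·0.0152 = 0 + j191 Ω
  Z2: Z = R = 282 Ω
  Z3: Z = jωL = j·1.257e+04·0.0536 = 0 + j673.6 Ω
Step 3 — With the output port shorted to ground, the output series arm Z2 runs from the junction to ground; the shunt arm Z3 also runs from the junction to ground. They appear in parallel: Z3 || Z2 = 239.9 + j100.5 Ω.
Step 4 — Series with input arm Z1: Z_in = Z1 + (Z3 || Z2) = 239.9 + j291.5 Ω = 377.5∠50.5° Ω.

Z = 239.9 + j291.5 Ω = 377.5∠50.5° Ω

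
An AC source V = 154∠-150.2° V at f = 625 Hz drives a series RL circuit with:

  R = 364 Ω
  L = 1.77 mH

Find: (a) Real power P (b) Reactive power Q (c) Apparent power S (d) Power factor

Step 1 — Angular frequency: ω = 2π·f = 2π·625 = 3927 rad/s.
Step 2 — Component impedances:
  R: Z = R = 364 Ω
  L: Z = jωL = j·3927·0.00177 = 0 + j6.951 Ω
Step 3 — Series combination: Z_total = R + L = 364 + j6.951 Ω = 364.1∠1.1° Ω.
Step 4 — Source phasor: V = 154∠-150.2° V = -133.6 - j76.53 V.
Step 5 — Current: I = V / Z = -0.371 - j0.2032 A = 0.423∠-151.3° A.
Step 6 — Complex power: S = V·I* = 65.13 + j1.244 VA.
Step 7 — Real power: P = Re(S) = 65.13 W.
Step 8 — Reactive power: Q = Im(S) = 1.244 VAR.
Step 9 — Apparent power: |S| = 65.14 VA.
Step 10 — Power factor: PF = P/|S| = 0.9998 (lagging).

(a) P = 65.13 W  (b) Q = 1.244 VAR  (c) S = 65.14 VA  (d) PF = 0.9998 (lagging)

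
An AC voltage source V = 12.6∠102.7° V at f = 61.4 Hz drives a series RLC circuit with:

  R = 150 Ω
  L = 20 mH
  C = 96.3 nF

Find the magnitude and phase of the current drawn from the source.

Step 1 — Angular frequency: ω = 2π·f = 2π·61.4 = 385.8 rad/s.
Step 2 — Component impedances:
  R: Z = R = 150 Ω
  L: Z = jωL = j·385.8·0.02 = 0 + j7.716 Ω
  C: Z = 1/(jωC) = -j/(ω·C) = 0 - j2.692e+04 Ω
Step 3 — Series combination: Z_total = R + L + C = 150 - j2.691e+04 Ω = 2.691e+04∠-89.7° Ω.
Step 4 — Source phasor: V = 12.6∠102.7° V = -2.77 + j12.29 V.
Step 5 — Ohm's law: I = V / Z_total = (-2.77 + j12.29) / (150 - j2.691e+04) = -0.0004573 - j0.0001004 A.
Step 6 — Convert to polar: |I| = 0.0004682 A, ∠I = -167.6°.

I = 0.0004682∠-167.6° A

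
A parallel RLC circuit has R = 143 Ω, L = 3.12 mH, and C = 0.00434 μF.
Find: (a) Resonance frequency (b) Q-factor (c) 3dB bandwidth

Step 1 — Resonance: ω₀ = 1/√(LC) = 1/√(0.00312·4.34e-09) = 2.718e+05 rad/s.
Step 2 — f₀ = ω₀/(2π) = 4.325e+04 Hz.
Step 3 — Parallel Q: Q = R/(ω₀L) = 143/(2.718e+05·0.00312) = 0.1687.
Step 4 — Bandwidth: Δω = ω₀/Q = 1.611e+06 rad/s; BW = Δω/(2π) = 2.564e+05 Hz.

(a) f₀ = 4.325e+04 Hz  (b) Q = 0.1687  (c) BW = 2.564e+05 Hz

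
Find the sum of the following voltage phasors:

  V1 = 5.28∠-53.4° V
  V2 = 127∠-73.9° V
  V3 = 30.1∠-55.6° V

Step 1 — Convert each phasor to rectangular form:
  V1 = 5.28·(cos(-53.4°) + j·sin(-53.4°)) = 3.148 - j4.239 V
  V2 = 127·(cos(-73.9°) + j·sin(-73.9°)) = 35.22 - j122 V
  V3 = 30.1·(cos(-55.6°) + j·sin(-55.6°)) = 17.01 - j24.84 V
Step 2 — Sum components: V_total = 55.37 - j151.1 V.
Step 3 — Convert to polar: |V_total| = 160.9 V, ∠V_total = -69.9°.

V_total = 160.9∠-69.9° V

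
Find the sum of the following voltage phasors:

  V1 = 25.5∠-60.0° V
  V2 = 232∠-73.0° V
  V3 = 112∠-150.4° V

Step 1 — Convert each phasor to rectangular form:
  V1 = 25.5·(cos(-60.0°) + j·sin(-60.0°)) = 12.75 - j22.08 V
  V2 = 232·(cos(-73.0°) + j·sin(-73.0°)) = 67.83 - j221.9 V
  V3 = 112·(cos(-150.4°) + j·sin(-150.4°)) = -97.38 - j55.32 V
Step 2 — Sum components: V_total = -16.8 - j299.3 V.
Step 3 — Convert to polar: |V_total| = 299.7 V, ∠V_total = -93.2°.

V_total = 299.7∠-93.2° V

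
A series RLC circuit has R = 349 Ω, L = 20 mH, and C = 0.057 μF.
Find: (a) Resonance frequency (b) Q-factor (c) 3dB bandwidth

Step 1 — Resonance condition Im(Z)=0 gives ω₀ = 1/√(LC).
Step 2 — ω₀ = 1/√(0.02·5.7e-08) = 2.962e+04 rad/s.
Step 3 — f₀ = ω₀/(2π) = 4714 Hz.
Step 4 — Series Q: Q = ω₀L/R = 2.962e+04·0.02/349 = 1.697.
Step 5 — 3dB bandwidth: Δω = ω₀/Q = 1.745e+04 rad/s; BW = Δω/(2π) = 2777 Hz.

(a) f₀ = 4714 Hz  (b) Q = 1.697  (c) BW = 2777 Hz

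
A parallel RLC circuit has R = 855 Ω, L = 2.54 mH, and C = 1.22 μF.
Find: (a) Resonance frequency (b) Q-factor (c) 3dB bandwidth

Step 1 — Resonance: ω₀ = 1/√(LC) = 1/√(0.00254·1.22e-06) = 1.796e+04 rad/s.
Step 2 — f₀ = ω₀/(2π) = 2859 Hz.
Step 3 — Parallel Q: Q = R/(ω₀L) = 855/(1.796e+04·0.00254) = 18.74.
Step 4 — Bandwidth: Δω = ω₀/Q = 958.7 rad/s; BW = Δω/(2π) = 152.6 Hz.

(a) f₀ = 2859 Hz  (b) Q = 18.74  (c) BW = 152.6 Hz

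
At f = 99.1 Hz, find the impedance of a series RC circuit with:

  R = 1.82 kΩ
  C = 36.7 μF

Step 1 — Angular frequency: ω = 2π·f = 2π·99.1 = 622.7 rad/s.
Step 2 — Component impedances:
  R: Z = R = 1820 Ω
  C: Z = 1/(jωC) = -j/(ω·C) = 0 - j43.76 Ω
Step 3 — Series combination: Z_total = R + C = 1820 - j43.76 Ω = 1821∠-1.4° Ω.

Z = 1820 - j43.76 Ω = 1821∠-1.4° Ω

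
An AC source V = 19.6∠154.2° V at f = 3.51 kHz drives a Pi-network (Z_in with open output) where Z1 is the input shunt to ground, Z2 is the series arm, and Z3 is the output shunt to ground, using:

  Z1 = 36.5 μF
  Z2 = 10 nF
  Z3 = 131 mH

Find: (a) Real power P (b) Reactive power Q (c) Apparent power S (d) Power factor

Step 1 — Angular frequency: ω = 2π·f = 2π·3510 = 2.205e+04 rad/s.
Step 2 — Component impedances:
  Z1: Z = 1/(jωC) = -j/(ω·C) = 0 - j1.242 Ω
  Z2: Z = 1/(jωC) = -j/(ω·C) = 0 - j4534 Ω
  Z3: Z = jωL = j·2.205e+04·0.131 = 0 + j2889 Ω
Step 3 — With open output, the series arm Z2 and the output shunt Z3 appear in series to ground: Z2 + Z3 = 0 - j1645 Ω.
Step 4 — Parallel with input shunt Z1: Z_in = Z1 || (Z2 + Z3) = 0 - j1.241 Ω = 1.241∠-90.0° Ω.
Step 5 — Source phasor: V = 19.6∠154.2° V = -17.65 + j8.531 V.
Step 6 — Current: I = V / Z = -6.872 - j14.22 A = 15.79∠-115.8° A.
Step 7 — Complex power: S = V·I* = 0 - j309.5 VA.
Step 8 — Real power: P = Re(S) = 0 W.
Step 9 — Reactive power: Q = Im(S) = -309.5 VAR.
Step 10 — Apparent power: |S| = 309.5 VA.
Step 11 — Power factor: PF = P/|S| = 0 (leading).

(a) P = 0 W  (b) Q = -309.5 VAR  (c) S = 309.5 VA  (d) PF = 0 (leading)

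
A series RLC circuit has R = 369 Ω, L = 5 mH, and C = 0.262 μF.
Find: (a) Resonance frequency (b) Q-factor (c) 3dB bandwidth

Step 1 — Resonance: ω₀ = 1/√(LC) = 1/√(0.005·2.62e-07) = 2.763e+04 rad/s.
Step 2 — f₀ = ω₀/(2π) = 4397 Hz.
Step 3 — Series Q: Q = ω₀L/R = 2.763e+04·0.005/369 = 0.3744.
Step 4 — Bandwidth: Δω = ω₀/Q = 7.38e+04 rad/s; BW = Δω/(2π) = 1.175e+04 Hz.

(a) f₀ = 4397 Hz  (b) Q = 0.3744  (c) BW = 1.175e+04 Hz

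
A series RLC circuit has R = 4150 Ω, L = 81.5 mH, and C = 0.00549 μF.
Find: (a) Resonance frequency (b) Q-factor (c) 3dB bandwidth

Step 1 — Resonance condition Im(Z)=0 gives ω₀ = 1/√(LC).
Step 2 — ω₀ = 1/√(0.0815·5.49e-09) = 4.728e+04 rad/s.
Step 3 — f₀ = ω₀/(2π) = 7524 Hz.
Step 4 — Series Q: Q = ω₀L/R = 4.728e+04·0.0815/4150 = 0.9284.
Step 5 — 3dB bandwidth: Δω = ω₀/Q = 5.092e+04 rad/s; BW = Δω/(2π) = 8104 Hz.

(a) f₀ = 7524 Hz  (b) Q = 0.9284  (c) BW = 8104 Hz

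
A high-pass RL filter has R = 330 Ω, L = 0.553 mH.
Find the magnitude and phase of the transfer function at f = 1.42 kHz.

Step 1 — Angular frequency: ω = 2π·1420 = 8922 rad/s.
Step 2 — Transfer function: H(jω) = jωL/(R + jωL).
Step 3 — Numerator jωL = j·4.934; denominator R + jωL = 330 + j4.934.
Step 4 — H = 0.0002235 + j0.01495.
Step 5 — Magnitude: |H| = 0.01495 (-36.5 dB); phase: φ = 89.1°.

|H| = 0.01495 (-36.5 dB), φ = 89.1°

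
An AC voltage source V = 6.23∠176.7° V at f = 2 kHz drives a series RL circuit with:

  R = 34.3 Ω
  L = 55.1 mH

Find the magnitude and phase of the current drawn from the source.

Step 1 — Angular frequency: ω = 2π·f = 2π·2000 = 1.257e+04 rad/s.
Step 2 — Component impedances:
  R: Z = R = 34.3 Ω
  L: Z = jωL = j·1.257e+04·0.0551 = 0 + j692.4 Ω
Step 3 — Series combination: Z_total = R + L = 34.3 + j692.4 Ω = 693.3∠87.2° Ω.
Step 4 — Source phasor: V = 6.23∠176.7° V = -6.22 + j0.3586 V.
Step 5 — Ohm's law: I = V / Z_total = (-6.22 + j0.3586) / (34.3 + j692.4) = 7.278e-05 + j0.008986 A.
Step 6 — Convert to polar: |I| = 0.008987 A, ∠I = 89.5°.

I = 0.008987∠89.5° A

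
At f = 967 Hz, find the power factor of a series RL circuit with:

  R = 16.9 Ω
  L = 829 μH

Step 1 — Angular frequency: ω = 2π·f = 2π·967 = 6076 rad/s.
Step 2 — Component impedances:
  R: Z = R = 16.9 Ω
  L: Z = jωL = j·6076·0.000829 = 0 + j5.037 Ω
Step 3 — Series combination: Z_total = R + L = 16.9 + j5.037 Ω = 17.63∠16.6° Ω.
Step 4 — Power factor: PF = cos(φ) = Re(Z)/|Z| = 16.9/17.635 = 0.9583.
Step 5 — Type: Im(Z) = 5.037 ⇒ lagging (phase φ = 16.6°).

PF = 0.9583 (lagging, φ = 16.6°)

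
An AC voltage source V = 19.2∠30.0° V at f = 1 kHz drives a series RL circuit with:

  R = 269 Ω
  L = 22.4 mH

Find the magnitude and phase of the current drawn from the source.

Step 1 — Angular frequency: ω = 2π·f = 2π·1000 = 6283 rad/s.
Step 2 — Component impedances:
  R: Z = R = 269 Ω
  L: Z = jωL = j·6283·0.0224 = 0 + j140.7 Ω
Step 3 — Series combination: Z_total = R + L = 269 + j140.7 Ω = 303.6∠27.6° Ω.
Step 4 — Source phasor: V = 19.2∠30.0° V = 16.63 + j9.6 V.
Step 5 — Ohm's law: I = V / Z_total = (16.63 + j9.6) / (269 + j140.7) = 0.06319 + j0.002627 A.
Step 6 — Convert to polar: |I| = 0.06324 A, ∠I = 2.4°.

I = 0.06324∠2.4° A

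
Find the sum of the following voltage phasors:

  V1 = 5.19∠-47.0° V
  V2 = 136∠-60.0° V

Step 1 — Convert each phasor to rectangular form:
  V1 = 5.19·(cos(-47.0°) + j·sin(-47.0°)) = 3.54 - j3.796 V
  V2 = 136·(cos(-60.0°) + j·sin(-60.0°)) = 68 - j117.8 V
Step 2 — Sum components: V_total = 71.54 - j121.6 V.
Step 3 — Convert to polar: |V_total| = 141.1 V, ∠V_total = -59.5°.

V_total = 141.1∠-59.5° V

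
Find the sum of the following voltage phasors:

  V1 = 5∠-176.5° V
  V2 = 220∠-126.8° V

Step 1 — Convert each phasor to rectangular form:
  V1 = 5·(cos(-176.5°) + j·sin(-176.5°)) = -4.991 - j0.3052 V
  V2 = 220·(cos(-126.8°) + j·sin(-126.8°)) = -131.8 - j176.2 V
Step 2 — Sum components: V_total = -136.8 - j176.5 V.
Step 3 — Convert to polar: |V_total| = 223.3 V, ∠V_total = -127.8°.

V_total = 223.3∠-127.8° V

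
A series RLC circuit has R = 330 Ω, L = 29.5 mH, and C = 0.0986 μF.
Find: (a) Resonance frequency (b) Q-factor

Step 1 — Resonance condition Im(Z)=0 gives ω₀ = 1/√(LC).
Step 2 — ω₀ = 1/√(0.0295·9.86e-08) = 1.854e+04 rad/s.
Step 3 — f₀ = ω₀/(2π) = 2951 Hz.
Step 4 — Series Q: Q = ω₀L/R = 1.854e+04·0.0295/330 = 1.658.

(a) f₀ = 2951 Hz  (b) Q = 1.658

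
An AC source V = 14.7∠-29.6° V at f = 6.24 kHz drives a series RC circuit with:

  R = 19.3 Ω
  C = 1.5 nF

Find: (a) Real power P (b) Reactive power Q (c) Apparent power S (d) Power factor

Step 1 — Angular frequency: ω = 2π·f = 2π·6240 = 3.921e+04 rad/s.
Step 2 — Component impedances:
  R: Z = R = 19.3 Ω
  C: Z = 1/(jωC) = -j/(ω·C) = 0 - j1.7e+04 Ω
Step 3 — Series combination: Z_total = R + C = 19.3 - j1.7e+04 Ω = 1.7e+04∠-89.9° Ω.
Step 4 — Source phasor: V = 14.7∠-29.6° V = 12.78 - j7.261 V.
Step 5 — Current: I = V / Z = 0.0004279 + j0.0007512 A = 0.0008645∠60.3° A.
Step 6 — Complex power: S = V·I* = 1.442e-05 - j0.01271 VA.
Step 7 — Real power: P = Re(S) = 1.442e-05 W.
Step 8 — Reactive power: Q = Im(S) = -0.01271 VAR.
Step 9 — Apparent power: |S| = 0.01271 VA.
Step 10 — Power factor: PF = P/|S| = 0.001135 (leading).

(a) P = 1.442e-05 W  (b) Q = -0.01271 VAR  (c) S = 0.01271 VA  (d) PF = 0.001135 (leading)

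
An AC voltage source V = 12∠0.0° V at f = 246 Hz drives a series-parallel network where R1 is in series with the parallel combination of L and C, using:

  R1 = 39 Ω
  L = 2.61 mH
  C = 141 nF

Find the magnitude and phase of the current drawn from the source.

Step 1 — Angular frequency: ω = 2π·f = 2π·246 = 1546 rad/s.
Step 2 — Component impedances:
  R1: Z = R = 39 Ω
  L: Z = jωL = j·1546·0.00261 = 0 + j4.034 Ω
  C: Z = 1/(jωC) = -j/(ω·C) = 0 - j4588 Ω
Step 3 — Parallel branch: L || C = 1/(1/L + 1/C) = 0 + j4.038 Ω.
Step 4 — Series with R1: Z_total = R1 + (L || C) = 39 + j4.038 Ω = 39.21∠5.9° Ω.
Step 5 — Source phasor: V = 12∠0.0° V = 12 V.
Step 6 — Ohm's law: I = V / Z_total = (12) / (39 + j4.038) = 0.3044 - j0.03152 A.
Step 7 — Convert to polar: |I| = 0.3061 A, ∠I = -5.9°.

I = 0.3061∠-5.9° A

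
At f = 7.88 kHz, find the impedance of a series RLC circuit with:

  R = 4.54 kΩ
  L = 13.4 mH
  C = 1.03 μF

Step 1 — Angular frequency: ω = 2π·f = 2π·7880 = 4.951e+04 rad/s.
Step 2 — Component impedances:
  R: Z = R = 4540 Ω
  L: Z = jωL = j·4.951e+04·0.0134 = 0 + j663.5 Ω
  C: Z = 1/(jωC) = -j/(ω·C) = 0 - j19.61 Ω
Step 3 — Series combination: Z_total = R + L + C = 4540 + j643.8 Ω = 4585∠8.1° Ω.

Z = 4540 + j643.8 Ω = 4585∠8.1° Ω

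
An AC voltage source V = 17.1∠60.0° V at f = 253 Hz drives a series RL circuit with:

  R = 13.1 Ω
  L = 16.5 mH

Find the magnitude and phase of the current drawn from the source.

Step 1 — Angular frequency: ω = 2π·f = 2π·253 = 1590 rad/s.
Step 2 — Component impedances:
  R: Z = R = 13.1 Ω
  L: Z = jωL = j·1590·0.0165 = 0 + j26.23 Ω
Step 3 — Series combination: Z_total = R + L = 13.1 + j26.23 Ω = 29.32∠63.5° Ω.
Step 4 — Source phasor: V = 17.1∠60.0° V = 8.55 + j14.81 V.
Step 5 — Ohm's law: I = V / Z_total = (8.55 + j14.81) / (13.1 + j26.23) = 0.5822 - j0.0352 A.
Step 6 — Convert to polar: |I| = 0.5832 A, ∠I = -3.5°.

I = 0.5832∠-3.5° A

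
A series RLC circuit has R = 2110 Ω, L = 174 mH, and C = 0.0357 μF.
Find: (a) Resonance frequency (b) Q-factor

Step 1 — Resonance condition Im(Z)=0 gives ω₀ = 1/√(LC).
Step 2 — ω₀ = 1/√(0.174·3.57e-08) = 1.269e+04 rad/s.
Step 3 — f₀ = ω₀/(2π) = 2019 Hz.
Step 4 — Series Q: Q = ω₀L/R = 1.269e+04·0.174/2110 = 1.046.

(a) f₀ = 2019 Hz  (b) Q = 1.046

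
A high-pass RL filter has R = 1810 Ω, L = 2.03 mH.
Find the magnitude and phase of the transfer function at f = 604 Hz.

Step 1 — Angular frequency: ω = 2π·604 = 3795 rad/s.
Step 2 — Transfer function: H(jω) = jωL/(R + jωL).
Step 3 — Numerator jωL = j·7.704; denominator R + jωL = 1810 + j7.704.
Step 4 — H = 1.812e-05 + j0.004256.
Step 5 — Magnitude: |H| = 0.004256 (-47.4 dB); phase: φ = 89.8°.

|H| = 0.004256 (-47.4 dB), φ = 89.8°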